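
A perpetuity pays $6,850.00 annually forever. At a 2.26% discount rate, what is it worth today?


Formula: PV = C / r
Substituting: PV = $6,850.00 / 0.0226
PV = $303,097.35

$303,097.35


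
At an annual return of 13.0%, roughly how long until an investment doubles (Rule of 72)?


Formula: Years ≈ 72 / r
Substituting: Years ≈ 72 / 13.0
Years ≈ 5.5

5.5 years


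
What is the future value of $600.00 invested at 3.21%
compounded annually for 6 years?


Formula: FV = P * (1 + r)^n
Substituting: FV = $600.00 * (1 + 0.0321)^6
Growth factor: (1.0321)^6 = 1.208734
FV = $600.00 * 1.208734 = $725.24

$725.24


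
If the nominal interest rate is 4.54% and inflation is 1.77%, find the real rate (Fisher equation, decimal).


Formula: (1 + r_real) = (1 + r_nom) / (1 + inflation)
Substituting: (1 + r_real) = 1.0454 / 1.0177
(1 + r_real) = 1.027218
r_real = 1.027218 - 1 = 0.027218

0.027218


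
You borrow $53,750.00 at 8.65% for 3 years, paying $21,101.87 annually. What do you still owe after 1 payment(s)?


Formula: Balance = PV*(1+r)^k - PMT*((1+r)^k - 1)/r
Growth: (1 + 0.0865)^1 = 1.0865
Accumulated factor: ((1+r)^k - 1)/r = 1.0
Balance = $53,750.00 * 1.0865 - $21,101.87 * 1.0
Balance = $37,297.51

$37,297.51


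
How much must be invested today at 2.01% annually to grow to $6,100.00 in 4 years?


Formula: PV = FV / (1 + r)^n
Substituting: PV = $6,100.00 / (1 + 0.0201)^4
Discount factor: (1.0201)^4 = 1.082857
PV = $6,100.00 / 1.082857 = $5,633.25

$5,633.25


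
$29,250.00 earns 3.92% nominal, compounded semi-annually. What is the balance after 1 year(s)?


Formula: FV = P * (1 + r/m)^(m*t)
Period rate: r/m = 0.0392 / 2 = 0.0196
Total periods: m*t = 2 * 1 = 2
Growth factor: (1 + 0.0196)^2 = 1.039584
FV = $29,250.00 * 1.039584 = $30,407.84

$30,407.84


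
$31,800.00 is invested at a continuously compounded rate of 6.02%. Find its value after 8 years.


Formula: FV = P * e^(r*t)
Exponent: r*t = 0.0602 * 8 = 0.4816
e^(0.4816) = 1.618662
FV = $31,800.00 * 1.618662 = $51,473.46

$51,473.46


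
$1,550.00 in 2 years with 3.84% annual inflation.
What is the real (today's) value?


Formula: Real value = nominal / (1 + inflation)^years
Price level: (1 + 0.0384)^2 = 1.078275
Real value = $1,550.00 / 1.078275 = $1,437.48

$1,437.48


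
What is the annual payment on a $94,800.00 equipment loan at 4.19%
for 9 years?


Formula: PMT = PV * r / (1 - (1+r)^(-n))
Denominator: 1 - (1 + 0.0419)^(-9) = 0.308861
Numerator: $94,800.00 * 0.0419 = 3972.12
PMT = 3972.12 / 0.308861 = $12,860.56

$12,860.56


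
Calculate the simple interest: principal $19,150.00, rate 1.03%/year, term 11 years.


Formula: I = P * r * t
Substituting: I = $19,150.00 * 0.0103 * 11
Step: I = $19,150.00 * 0.1133
I = $2,169.70

$2,169.70


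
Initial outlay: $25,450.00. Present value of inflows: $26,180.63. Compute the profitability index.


Formula: PI = PV(cash flows) / initial investment
Substituting: PI = $26,180.63 / $25,450.00
PI = 1.0287

1.0287


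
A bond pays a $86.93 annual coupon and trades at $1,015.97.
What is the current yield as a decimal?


Formula: Current yield = annual coupon / price
Substituting: CY = $86.93 / $1,015.97
CY = 0.085564

0.085564


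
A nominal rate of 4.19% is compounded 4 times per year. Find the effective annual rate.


Formula: EAR = (1 + r/m)^m - 1
Period rate: r/m = 0.0419 / 4 = 0.010475
Compounding: (1 + 0.010475)^4 = 1.042563
EAR = 1.042563 - 1 = 0.042563

0.042563


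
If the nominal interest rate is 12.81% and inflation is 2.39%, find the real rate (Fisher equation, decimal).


Formula: (1 + r_real) = (1 + r_nom) / (1 + inflation)
Substituting: (1 + r_real) = 1.1281 / 1.0239
(1 + r_real) = 1.101768
r_real = 1.101768 - 1 = 0.101768

0.101768


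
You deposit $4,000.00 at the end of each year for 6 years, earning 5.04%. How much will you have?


Formula: FV = PMT * ((1+r)^n - 1) / r
Growth factor: (1 + 0.0504)^6 = 1.343162
Numerator: 1.343162 - 1 = 0.343162
FV = $4,000.00 * 0.343162 / 0.0504 = $27,235.05

$27,235.05


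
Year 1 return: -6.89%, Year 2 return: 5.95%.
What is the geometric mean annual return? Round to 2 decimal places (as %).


Formula: Geometric mean = ((1+r1)*(1+r2))^(1/2) - 1
Product: (1 + -0.0689) * (1 + 0.0595) = 0.9311 * 1.0595 = 0.9865
Square root: 0.9865^0.5 = 0.993227
Geometric mean = 0.993227 - 1 = -0.006773
As percentage: -0.68%

-0.68%


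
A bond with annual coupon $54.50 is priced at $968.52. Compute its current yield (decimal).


Formula: Current yield = annual coupon / price
Substituting: CY = $54.50 / $968.52
CY = 0.056271

0.056271


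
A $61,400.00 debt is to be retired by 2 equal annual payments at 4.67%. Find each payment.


Formula: PMT = PV * r / (1 - (1+r)^(-n))
Denominator: 1 - (1 + 0.0467)^(-2) = 0.087242
Numerator: $61,400.00 * 0.0467 = 2867.38
PMT = 2867.38 / 0.087242 = $32,866.89

$32,866.89


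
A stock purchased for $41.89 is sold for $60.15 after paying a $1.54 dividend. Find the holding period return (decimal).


Formula: HPR = (P1 - P0 + D) / P0
Gain: $60.15 - $41.89 + $1.54 = $19.80
HPR = $19.80 / $41.89 = 0.4727

0.4727


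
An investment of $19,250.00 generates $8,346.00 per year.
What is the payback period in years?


Formula: Payback = investment / annual cash flow
Substituting: Payback = $19,250.00 / $8,346.00
Payback = 2.3065 years

2.3065 years


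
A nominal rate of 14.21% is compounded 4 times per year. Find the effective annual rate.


Formula: EAR = (1 + r/m)^m - 1
Period rate: r/m = 0.1421 / 4 = 0.035525
Compounding: (1 + 0.035525)^4 = 1.149853
EAR = 1.149853 - 1 = 0.149853

0.149853


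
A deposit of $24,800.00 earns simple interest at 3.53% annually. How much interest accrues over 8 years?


Formula: I = P * r * t
Substituting: I = $24,800.00 * 0.0353 * 8
Step: I = $24,800.00 * 0.2824
I = $7,003.52

$7,003.52


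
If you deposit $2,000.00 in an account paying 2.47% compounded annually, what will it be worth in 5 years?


Formula: FV = P * (1 + r)^n
Substituting: FV = $2,000.00 * (1 + 0.0247)^5
Growth factor: (1.0247)^5 = 1.129753
FV = $2,000.00 * 1.129753 = $2,259.51

$2,259.51


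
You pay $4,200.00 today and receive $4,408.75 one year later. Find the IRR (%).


Formula: IRR = C1/C0 - 1
Substituting: IRR = $4,408.75 / $4,200.00 - 1
Ratio: 1.049702 - 1 = 0.049702
IRR = 4.9702%

4.9702%


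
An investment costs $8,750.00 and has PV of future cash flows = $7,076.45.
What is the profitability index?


Formula: PI = PV(cash flows) / initial investment
Substituting: PI = $7,076.45 / $8,750.00
PI = 0.8087

0.8087


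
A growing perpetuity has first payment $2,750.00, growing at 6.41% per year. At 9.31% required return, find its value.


Formula: PV = C / (r - g)
Spread: r - g = 0.0931 - 0.0641 = 0.029
Substituting: PV = $2,750.00 / 0.029
PV = $94,827.59

$94,827.59


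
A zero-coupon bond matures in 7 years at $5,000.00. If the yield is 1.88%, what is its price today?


Formula: Price = FV / (1 + r)^n
Substituting: Price = $5,000.00 / (1 + 0.0188)^7
Discount factor: (1.0188)^7 = 1.139259
Price = $5,000.00 / 1.139259 = $4,388.82

$4,388.82


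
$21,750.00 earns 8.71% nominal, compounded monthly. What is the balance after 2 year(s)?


Formula: FV = P * (1 + r/m)^(m*t)
Period rate: r/m = 0.0871 / 12 = 0.007258
Total periods: m*t = 12 * 2 = 24
Growth factor: (1 + 0.007258)^24 = 1.189545
FV = $21,750.00 * 1.189545 = $25,872.60

$25,872.60


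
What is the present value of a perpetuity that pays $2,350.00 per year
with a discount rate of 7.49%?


Formula: PV = C / r
Substituting: PV = $2,350.00 / 0.0749
PV = $31,375.17

$31,375.17


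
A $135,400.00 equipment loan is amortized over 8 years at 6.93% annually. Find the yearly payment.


Formula: PMT = PV * r / (1 - (1+r)^(-n))
Denominator: 1 - (1 + 0.0693)^(-8) = 0.414936
Numerator: $135,400.00 * 0.0693 = 9383.22
PMT = 9383.22 / 0.414936 = $22,613.66

$22,613.66


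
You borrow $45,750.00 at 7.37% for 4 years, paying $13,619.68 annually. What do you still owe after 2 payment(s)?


Formula: Balance = PV*(1+r)^k - PMT*((1+r)^k - 1)/r
Growth: (1 + 0.0737)^2 = 1.152832
Accumulated factor: ((1+r)^k - 1)/r = 2.0737
Balance = $45,750.00 * 1.152832 - $13,619.68 * 2.0737
Balance = $24,498.92

$24,498.92


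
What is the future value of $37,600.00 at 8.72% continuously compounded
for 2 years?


Formula: FV = P * e^(r*t)
Exponent: r*t = 0.0872 * 2 = 0.1744
e^(0.1744) = 1.190532
FV = $37,600.00 * 1.190532 = $44,763.99

$44,763.99


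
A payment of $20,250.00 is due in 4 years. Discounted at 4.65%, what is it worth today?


Formula: PV = FV / (1 + r)^n
Substituting: PV = $20,250.00 / (1 + 0.0465)^4
Discount factor: (1.0465)^4 = 1.19938
PV = $20,250.00 / 1.19938 = $16,883.72

$16,883.72


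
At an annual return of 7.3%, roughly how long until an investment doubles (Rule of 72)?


Formula: Years ≈ 72 / r
Substituting: Years ≈ 72 / 7.3
Years ≈ 9.9

9.9 years


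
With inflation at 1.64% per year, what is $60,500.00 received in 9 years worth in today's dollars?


Formula: Real value = nominal / (1 + inflation)^years
Price level: (1 + 0.0164)^9 = 1.157662
Real value = $60,500.00 / 1.157662 = $52,260.49

$52,260.49


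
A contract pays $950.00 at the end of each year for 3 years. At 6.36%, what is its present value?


Formula: PV = PMT * (1 - (1+r)^(-n)) / r
Discount factor: (1 + 0.0636)^(-3) = 0.831122
Bracket: 1 - 0.831122 = 0.168878
PV = $950.00 * 0.168878 / 0.0636 = $2,522.54

$2,522.54


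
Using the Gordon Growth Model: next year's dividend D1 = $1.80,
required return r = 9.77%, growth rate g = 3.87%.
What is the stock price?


Formula: P = D1 / (r - g)
Spread: r - g = 0.0977 - 0.0387 = 0.059
Substituting: P = $1.80 / 0.059
P = $30.51

$30.51


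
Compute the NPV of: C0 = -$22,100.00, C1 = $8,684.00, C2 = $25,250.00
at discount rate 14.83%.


Formula: NPV = C0 + C1/(1+r) + C2/(1+r)^2
Discount C1: $8,684.00 / (1 + 0.1483) = $7,562.48
Discount C2: $25,250.00 / (1 + 0.1483)^2 = $19,149.20
NPV = -$22,100.00 + $7,562.48 + $19,149.20 = $4,611.68

$4,611.68


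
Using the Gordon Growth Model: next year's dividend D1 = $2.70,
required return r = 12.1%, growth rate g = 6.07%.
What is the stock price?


Formula: P = D1 / (r - g)
Spread: r - g = 0.121 - 0.0607 = 0.0603
Substituting: P = $2.70 / 0.0603
P = $44.78

$44.78


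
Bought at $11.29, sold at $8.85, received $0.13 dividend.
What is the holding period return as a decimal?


Formula: HPR = (P1 - P0 + D) / P0
Gain: $8.85 - $11.29 + $0.13 = -$2.31
HPR = -$2.31 / $11.29 = -0.2046

-0.2046


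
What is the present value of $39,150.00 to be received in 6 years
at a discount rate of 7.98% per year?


Formula: PV = FV / (1 + r)^n
Substituting: PV = $39,150.00 / (1 + 0.0798)^6
Discount factor: (1.0798)^6 = 1.585112
PV = $39,150.00 / 1.585112 = $24,698.57

$24,698.57


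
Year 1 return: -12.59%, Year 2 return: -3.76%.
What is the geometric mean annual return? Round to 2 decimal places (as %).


Formula: Geometric mean = ((1+r1)*(1+r2))^(1/2) - 1
Product: (1 + -0.1259) * (1 + -0.0376) = 0.8741 * 0.9624 = 0.841234
Square root: 0.841234^0.5 = 0.917188
Geometric mean = 0.917188 - 1 = -0.082812
As percentage: -8.28%

-8.28%


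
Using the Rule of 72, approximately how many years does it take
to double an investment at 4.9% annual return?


Formula: Years ≈ 72 / r
Substituting: Years ≈ 72 / 4.9
Years ≈ 14.7

14.7 years


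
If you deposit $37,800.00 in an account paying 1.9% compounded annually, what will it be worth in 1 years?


Formula: FV = P * (1 + r)^n
Substituting: FV = $37,800.00 * (1 + 0.019)^1
Growth factor: (1.019)^1 = 1.019
FV = $37,800.00 * 1.019 = $38,518.20

$38,518.20


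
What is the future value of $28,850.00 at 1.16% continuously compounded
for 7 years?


Formula: FV = P * e^(r*t)
Exponent: r*t = 0.0116 * 7 = 0.0812
e^(0.0812) = 1.084588
FV = $28,850.00 * 1.084588 = $31,290.36

$31,290.36


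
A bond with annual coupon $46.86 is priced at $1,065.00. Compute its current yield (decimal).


Formula: Current yield = annual coupon / price
Substituting: CY = $46.86 / $1,065.00
CY = 0.044

0.044


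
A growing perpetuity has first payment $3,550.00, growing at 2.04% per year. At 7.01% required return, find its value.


Formula: PV = C / (r - g)
Spread: r - g = 0.0701 - 0.0204 = 0.0497
Substituting: PV = $3,550.00 / 0.0497
PV = $71,428.57

$71,428.57


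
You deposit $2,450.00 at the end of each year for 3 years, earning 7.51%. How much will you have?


Formula: FV = PMT * ((1+r)^n - 1) / r
Growth factor: (1 + 0.0751)^3 = 1.242644
Numerator: 1.242644 - 1 = 0.242644
FV = $2,450.00 * 0.242644 / 0.0751 = $7,915.80

$7,915.80


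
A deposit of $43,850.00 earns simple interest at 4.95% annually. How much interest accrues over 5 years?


Formula: I = P * r * t
Substituting: I = $43,850.00 * 0.0495 * 5
Step: I = $43,850.00 * 0.2475
I = $10,852.88

$10,852.88


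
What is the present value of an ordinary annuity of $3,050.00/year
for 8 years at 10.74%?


Formula: PV = PMT * (1 - (1+r)^(-n)) / r
Discount factor: (1 + 0.1074)^(-8) = 0.442144
Bracket: 1 - 0.442144 = 0.557856
PV = $3,050.00 * 0.557856 / 0.1074 = $15,842.28

$15,842.28


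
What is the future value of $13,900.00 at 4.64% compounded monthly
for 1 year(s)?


Formula: FV = P * (1 + r/m)^(m*t)
Period rate: r/m = 0.0464 / 12 = 0.003867
Total periods: m*t = 12 * 1 = 12
Growth factor: (1 + 0.003867)^12 = 1.0474
FV = $13,900.00 * 1.0474 = $14,558.85

$14,558.85


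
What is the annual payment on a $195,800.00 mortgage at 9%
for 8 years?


Formula: PMT = PV * r / (1 - (1+r)^(-n))
Denominator: 1 - (1 + 0.09)^(-8) = 0.498134
Numerator: $195,800.00 * 0.09 = 17622.0
PMT = 17622.0 / 0.498134 = $35,376.04

$35,376.04


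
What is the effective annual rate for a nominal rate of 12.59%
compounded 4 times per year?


Formula: EAR = (1 + r/m)^m - 1
Period rate: r/m = 0.1259 / 4 = 0.031475
Compounding: (1 + 0.031475)^4 = 1.13197
EAR = 1.13197 - 1 = 0.13197

0.13197


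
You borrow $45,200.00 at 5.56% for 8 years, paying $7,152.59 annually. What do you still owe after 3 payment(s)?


Formula: Balance = PV*(1+r)^k - PMT*((1+r)^k - 1)/r
Growth: (1 + 0.0556)^3 = 1.176246
Accumulated factor: ((1+r)^k - 1)/r = 3.169891
Balance = $45,200.00 * 1.176246 - $7,152.59 * 3.169891
Balance = $30,493.38

$30,493.38


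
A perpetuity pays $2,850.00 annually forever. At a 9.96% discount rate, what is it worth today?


Formula: PV = C / r
Substituting: PV = $2,850.00 / 0.0996
PV = $28,614.46

$28,614.46


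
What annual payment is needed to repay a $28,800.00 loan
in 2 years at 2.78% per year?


Formula: PMT = PV * r / (1 - (1+r)^(-n))
Denominator: 1 - (1 + 0.0278)^(-2) = 0.053365
Numerator: $28,800.00 * 0.0278 = 800.64
PMT = 800.64 / 0.053365 = $15,003.22

$15,003.22


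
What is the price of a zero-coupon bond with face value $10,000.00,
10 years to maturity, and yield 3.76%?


Formula: Price = FV / (1 + r)^n
Substituting: Price = $10,000.00 / (1 + 0.0376)^10
Discount factor: (1.0376)^10 = 1.446437
Price = $10,000.00 / 1.446437 = $6,913.54

$6,913.54


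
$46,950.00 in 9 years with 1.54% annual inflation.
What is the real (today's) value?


Formula: Real value = nominal / (1 + inflation)^years
Price level: (1 + 0.0154)^9 = 1.147452
Real value = $46,950.00 / 1.147452 = $40,916.75

$40,916.75


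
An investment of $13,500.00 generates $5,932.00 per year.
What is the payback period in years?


Formula: Payback = investment / annual cash flow
Substituting: Payback = $13,500.00 / $5,932.00
Payback = 2.2758 years

2.2758 years


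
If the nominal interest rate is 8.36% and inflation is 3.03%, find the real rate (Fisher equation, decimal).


Formula: (1 + r_real) = (1 + r_nom) / (1 + inflation)
Substituting: (1 + r_real) = 1.0836 / 1.0303
(1 + r_real) = 1.051733
r_real = 1.051733 - 1 = 0.051733

0.051733


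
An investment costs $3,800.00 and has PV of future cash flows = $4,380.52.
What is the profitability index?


Formula: PI = PV(cash flows) / initial investment
Substituting: PI = $4,380.52 / $3,800.00
PI = 1.1528

1.1528


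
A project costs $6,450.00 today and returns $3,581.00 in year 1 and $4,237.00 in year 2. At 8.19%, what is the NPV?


Formula: NPV = C0 + C1/(1+r) + C2/(1+r)^2
Discount C1: $3,581.00 / (1 + 0.0819) = $3,309.92
Discount C2: $4,237.00 / (1 + 0.0819)^2 = $3,619.80
NPV = -$6,450.00 + $3,309.92 + $3,619.80 = $479.71

$479.71


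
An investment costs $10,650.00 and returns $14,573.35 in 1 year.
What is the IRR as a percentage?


Formula: IRR = C1/C0 - 1
Substituting: IRR = $14,573.35 / $10,650.00 - 1
Ratio: 1.36839 - 1 = 0.36839
IRR = 36.839%

36.839%


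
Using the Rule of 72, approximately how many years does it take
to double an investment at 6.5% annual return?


Formula: Years ≈ 72 / r
Substituting: Years ≈ 72 / 6.5
Years ≈ 11.1

11.1 years


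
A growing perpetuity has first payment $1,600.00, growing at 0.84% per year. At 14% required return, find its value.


Formula: PV = C / (r - g)
Spread: r - g = 0.14 - 0.0084 = 0.1316
Substituting: PV = $1,600.00 / 0.1316
PV = $12,158.05

$12,158.05


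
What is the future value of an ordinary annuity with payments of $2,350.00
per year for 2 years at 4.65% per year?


Formula: FV = PMT * ((1+r)^n - 1) / r
Growth factor: (1 + 0.0465)^2 = 1.095162
Numerator: 1.095162 - 1 = 0.095162
FV = $2,350.00 * 0.095162 / 0.0465 = $4,809.28

$4,809.28


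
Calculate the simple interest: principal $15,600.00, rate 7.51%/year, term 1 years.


Formula: I = P * r * t
Substituting: I = $15,600.00 * 0.0751 * 1
Step: I = $15,600.00 * 0.0751
I = $1,171.56

$1,171.56


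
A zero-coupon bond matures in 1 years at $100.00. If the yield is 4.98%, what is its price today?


Formula: Price = FV / (1 + r)^n
Substituting: Price = $100.00 / (1 + 0.0498)^1
Discount factor: (1.0498)^1 = 1.0498
Price = $100.00 / 1.0498 = $95.26

$95.26


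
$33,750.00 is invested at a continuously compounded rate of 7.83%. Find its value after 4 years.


Formula: FV = P * e^(r*t)
Exponent: r*t = 0.0783 * 4 = 0.3132
e^(0.3132) = 1.367795
FV = $33,750.00 * 1.367795 = $46,163.08

$46,163.08


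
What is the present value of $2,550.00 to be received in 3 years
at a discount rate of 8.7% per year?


Formula: PV = FV / (1 + r)^n
Substituting: PV = $2,550.00 / (1 + 0.087)^3
Discount factor: (1.087)^3 = 1.284366
PV = $2,550.00 / 1.284366 = $1,985.42

$1,985.42


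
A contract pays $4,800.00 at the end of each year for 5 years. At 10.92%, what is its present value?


Formula: PV = PMT * (1 - (1+r)^(-n)) / r
Discount factor: (1 + 0.1092)^(-5) = 0.595595
Bracket: 1 - 0.595595 = 0.404405
PV = $4,800.00 * 0.404405 / 0.1092 = $17,776.06

$17,776.06


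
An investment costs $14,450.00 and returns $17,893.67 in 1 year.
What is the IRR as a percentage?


Formula: IRR = C1/C0 - 1
Substituting: IRR = $17,893.67 / $14,450.00 - 1
Ratio: 1.238316 - 1 = 0.238316
IRR = 23.8316%

23.8316%


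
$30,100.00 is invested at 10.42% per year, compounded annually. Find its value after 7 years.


Formula: FV = P * (1 + r)^n
Substituting: FV = $30,100.00 * (1 + 0.1042)^7
Growth factor: (1.1042)^7 = 2.001401
FV = $30,100.00 * 2.001401 = $60,242.18

$60,242.18


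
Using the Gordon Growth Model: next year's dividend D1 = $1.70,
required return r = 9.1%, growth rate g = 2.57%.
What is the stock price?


Formula: P = D1 / (r - g)
Spread: r - g = 0.091 - 0.0257 = 0.0653
Substituting: P = $1.70 / 0.0653
P = $26.03

$26.03


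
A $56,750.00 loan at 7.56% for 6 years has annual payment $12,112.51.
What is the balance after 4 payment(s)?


Formula: Balance = PV*(1+r)^k - PMT*((1+r)^k - 1)/r
Growth: (1 + 0.0756)^4 = 1.338453
Accumulated factor: ((1+r)^k - 1)/r = 4.476894
Balance = $56,750.00 * 1.338453 - $12,112.51 * 4.476894
Balance = $21,730.80

$21,730.80


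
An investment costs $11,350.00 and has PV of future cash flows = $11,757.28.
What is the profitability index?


Formula: PI = PV(cash flows) / initial investment
Substituting: PI = $11,757.28 / $11,350.00
PI = 1.0359

1.0359


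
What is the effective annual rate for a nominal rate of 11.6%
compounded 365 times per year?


Formula: EAR = (1 + r/m)^m - 1
Period rate: r/m = 0.116 / 365 = 0.000318
Compounding: (1 + 0.000318)^365 = 1.122975
EAR = 1.122975 - 1 = 0.122975

0.122975


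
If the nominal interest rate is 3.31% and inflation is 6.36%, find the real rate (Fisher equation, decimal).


Formula: (1 + r_real) = (1 + r_nom) / (1 + inflation)
Substituting: (1 + r_real) = 1.0331 / 1.0636
(1 + r_real) = 0.971324
r_real = 0.971324 - 1 = -0.028676

-0.028676


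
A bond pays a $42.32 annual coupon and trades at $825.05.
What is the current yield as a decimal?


Formula: Current yield = annual coupon / price
Substituting: CY = $42.32 / $825.05
CY = 0.051294

0.051294


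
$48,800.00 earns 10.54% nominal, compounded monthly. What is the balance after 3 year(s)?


Formula: FV = P * (1 + r/m)^(m*t)
Period rate: r/m = 0.1054 / 12 = 0.008783
Total periods: m*t = 12 * 3 = 36
Growth factor: (1 + 0.008783)^36 = 1.370012
FV = $48,800.00 * 1.370012 = $66,856.58

$66,856.58


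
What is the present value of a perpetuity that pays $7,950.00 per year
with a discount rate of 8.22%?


Formula: PV = C / r
Substituting: PV = $7,950.00 / 0.0822
PV = $96,715.33

$96,715.33


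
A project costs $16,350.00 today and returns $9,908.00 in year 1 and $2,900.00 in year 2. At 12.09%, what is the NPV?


Formula: NPV = C0 + C1/(1+r) + C2/(1+r)^2
Discount C1: $9,908.00 / (1 + 0.1209) = $8,839.33
Discount C2: $2,900.00 / (1 + 0.1209)^2 = $2,308.15
NPV = -$16,350.00 + $8,839.33 + $2,308.15 = -$5,202.52

-$5,202.52


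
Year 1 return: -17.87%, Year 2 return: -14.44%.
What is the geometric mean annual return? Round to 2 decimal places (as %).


Formula: Geometric mean = ((1+r1)*(1+r2))^(1/2) - 1
Product: (1 + -0.1787) * (1 + -0.1444) = 0.8213 * 0.8556 = 0.702704
Square root: 0.702704^0.5 = 0.838275
Geometric mean = 0.838275 - 1 = -0.161725
As percentage: -16.17%

-16.17%


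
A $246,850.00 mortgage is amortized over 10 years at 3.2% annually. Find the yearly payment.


Formula: PMT = PV * r / (1 - (1+r)^(-n))
Denominator: 1 - (1 + 0.032)^(-10) = 0.270201
Numerator: $246,850.00 * 0.032 = 7899.2
PMT = 7899.2 / 0.270201 = $29,234.49

$29,234.49


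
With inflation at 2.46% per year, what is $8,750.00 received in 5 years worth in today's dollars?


Formula: Real value = nominal / (1 + inflation)^years
Price level: (1 + 0.0246)^5 = 1.129202
Real value = $8,750.00 / 1.129202 = $7,748.83

$7,748.83


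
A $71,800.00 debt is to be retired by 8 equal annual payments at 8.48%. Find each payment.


Formula: PMT = PV * r / (1 - (1+r)^(-n))
Denominator: 1 - (1 + 0.0848)^(-8) = 0.478562
Numerator: $71,800.00 * 0.0848 = 6088.64
PMT = 6088.64 / 0.478562 = $12,722.78

$12,722.78


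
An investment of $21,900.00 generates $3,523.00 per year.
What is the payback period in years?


Formula: Payback = investment / annual cash flow
Substituting: Payback = $21,900.00 / $3,523.00
Payback = 6.2163 years

6.2163 years


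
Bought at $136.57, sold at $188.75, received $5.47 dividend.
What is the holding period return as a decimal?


Formula: HPR = (P1 - P0 + D) / P0
Gain: $188.75 - $136.57 + $5.47 = $57.65
HPR = $57.65 / $136.57 = 0.4221

0.4221


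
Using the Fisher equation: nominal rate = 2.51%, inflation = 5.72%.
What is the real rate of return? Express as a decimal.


Formula: (1 + r_real) = (1 + r_nom) / (1 + inflation)
Substituting: (1 + r_real) = 1.0251 / 1.0572
(1 + r_real) = 0.969637
r_real = 0.969637 - 1 = -0.030363

-0.030363


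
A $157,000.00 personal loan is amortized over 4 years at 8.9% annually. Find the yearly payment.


Formula: PMT = PV * r / (1 - (1+r)^(-n))
Denominator: 1 - (1 + 0.089)^(-4) = 0.288969
Numerator: $157,000.00 * 0.089 = 13973.0
PMT = 13973.0 / 0.288969 = $48,354.65

$48,354.65


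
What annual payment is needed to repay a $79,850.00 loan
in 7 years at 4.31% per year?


Formula: PMT = PV * r / (1 - (1+r)^(-n))
Denominator: 1 - (1 + 0.0431)^(-7) = 0.255751
Numerator: $79,850.00 * 0.0431 = 3441.535
PMT = 3441.535 / 0.255751 = $13,456.60

$13,456.60


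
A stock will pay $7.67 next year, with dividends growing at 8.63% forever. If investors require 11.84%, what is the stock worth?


Formula: P = D1 / (r - g)
Spread: r - g = 0.1184 - 0.0863 = 0.0321
Substituting: P = $7.67 / 0.0321
P = $238.94

$238.94


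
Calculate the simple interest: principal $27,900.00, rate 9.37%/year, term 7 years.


Formula: I = P * r * t
Substituting: I = $27,900.00 * 0.0937 * 7
Step: I = $27,900.00 * 0.6559
I = $18,299.61

$18,299.61


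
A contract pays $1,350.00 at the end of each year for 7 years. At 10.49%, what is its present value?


Formula: PV = PMT * (1 - (1+r)^(-n)) / r
Discount factor: (1 + 0.1049)^(-7) = 0.497438
Bracket: 1 - 0.497438 = 0.502562
PV = $1,350.00 * 0.502562 / 0.1049 = $6,467.67

$6,467.67


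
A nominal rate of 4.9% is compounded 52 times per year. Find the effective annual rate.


Formula: EAR = (1 + r/m)^m - 1
Period rate: r/m = 0.049 / 52 = 0.000942
Compounding: (1 + 0.000942)^52 = 1.050196
EAR = 1.050196 - 1 = 0.050196

0.050196


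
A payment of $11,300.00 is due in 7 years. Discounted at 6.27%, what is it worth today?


Formula: PV = FV / (1 + r)^n
Substituting: PV = $11,300.00 / (1 + 0.0627)^7
Discount factor: (1.0627)^7 = 1.530646
PV = $11,300.00 / 1.530646 = $7,382.50

$7,382.50


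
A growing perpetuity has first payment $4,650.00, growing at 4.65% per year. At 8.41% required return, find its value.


Formula: PV = C / (r - g)
Spread: r - g = 0.0841 - 0.0465 = 0.0376
Substituting: PV = $4,650.00 / 0.0376
PV = $123,670.21

$123,670.21


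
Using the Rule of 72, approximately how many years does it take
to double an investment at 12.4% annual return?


Formula: Years ≈ 72 / r
Substituting: Years ≈ 72 / 12.4
Years ≈ 5.8

5.8 years


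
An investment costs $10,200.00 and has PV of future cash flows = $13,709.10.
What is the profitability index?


Formula: PI = PV(cash flows) / initial investment
Substituting: PI = $13,709.10 / $10,200.00
PI = 1.344

1.344


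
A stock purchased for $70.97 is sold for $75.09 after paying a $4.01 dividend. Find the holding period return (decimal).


Formula: HPR = (P1 - P0 + D) / P0
Gain: $75.09 - $70.97 + $4.01 = $8.13
HPR = $8.13 / $70.97 = 0.1146

0.1146


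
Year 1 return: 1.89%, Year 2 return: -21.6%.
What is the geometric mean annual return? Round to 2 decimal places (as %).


Formula: Geometric mean = ((1+r1)*(1+r2))^(1/2) - 1
Product: (1 + 0.0189) * (1 + -0.216) = 1.0189 * 0.784 = 0.798818
Square root: 0.798818^0.5 = 0.893766
Geometric mean = 0.893766 - 1 = -0.106234
As percentage: -10.62%

-10.62%


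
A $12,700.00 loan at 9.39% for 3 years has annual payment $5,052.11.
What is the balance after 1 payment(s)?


Formula: Balance = PV*(1+r)^k - PMT*((1+r)^k - 1)/r
Growth: (1 + 0.0939)^1 = 1.0939
Accumulated factor: ((1+r)^k - 1)/r = 1.0
Balance = $12,700.00 * 1.0939 - $5,052.11 * 1.0
Balance = $8,840.42

$8,840.42


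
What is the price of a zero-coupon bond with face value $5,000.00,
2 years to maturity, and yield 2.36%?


Formula: Price = FV / (1 + r)^n
Substituting: Price = $5,000.00 / (1 + 0.0236)^2
Discount factor: (1.0236)^2 = 1.047757
Price = $5,000.00 / 1.047757 = $4,772.10

$4,772.10


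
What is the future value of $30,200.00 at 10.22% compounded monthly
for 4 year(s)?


Formula: FV = P * (1 + r/m)^(m*t)
Period rate: r/m = 0.1022 / 12 = 0.008517
Total periods: m*t = 12 * 4 = 48
Growth factor: (1 + 0.008517)^48 = 1.502408
FV = $30,200.00 * 1.502408 = $45,372.72

$45,372.72


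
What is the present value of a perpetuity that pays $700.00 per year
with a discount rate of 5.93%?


Formula: PV = C / r
Substituting: PV = $700.00 / 0.0593
PV = $11,804.38

$11,804.38


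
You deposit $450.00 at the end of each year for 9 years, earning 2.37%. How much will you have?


Formula: FV = PMT * ((1+r)^n - 1) / r
Growth factor: (1 + 0.0237)^9 = 1.23468
Numerator: 1.23468 - 1 = 0.23468
FV = $450.00 * 0.23468 / 0.0237 = $4,455.94

$4,455.94


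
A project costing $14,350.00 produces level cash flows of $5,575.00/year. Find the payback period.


Formula: Payback = investment / annual cash flow
Substituting: Payback = $14,350.00 / $5,575.00
Payback = 2.574 years

2.574 years


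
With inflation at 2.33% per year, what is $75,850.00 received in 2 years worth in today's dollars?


Formula: Real value = nominal / (1 + inflation)^years
Price level: (1 + 0.0233)^2 = 1.047143
Real value = $75,850.00 / 1.047143 = $72,435.20

$72,435.20


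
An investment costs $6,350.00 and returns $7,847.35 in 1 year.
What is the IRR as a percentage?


Formula: IRR = C1/C0 - 1
Substituting: IRR = $7,847.35 / $6,350.00 - 1
Ratio: 1.235803 - 1 = 0.235803
IRR = 23.5803%

23.5803%


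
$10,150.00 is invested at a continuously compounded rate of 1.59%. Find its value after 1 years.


Formula: FV = P * e^(r*t)
Exponent: r*t = 0.0159 * 1 = 0.0159
e^(0.0159) = 1.016027
FV = $10,150.00 * 1.016027 = $10,312.67

$10,312.67


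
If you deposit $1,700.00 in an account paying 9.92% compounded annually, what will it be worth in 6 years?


Formula: FV = P * (1 + r)^n
Substituting: FV = $1,700.00 * (1 + 0.0992)^6
Growth factor: (1.0992)^6 = 1.763845
FV = $1,700.00 * 1.763845 = $2,998.54

$2,998.54


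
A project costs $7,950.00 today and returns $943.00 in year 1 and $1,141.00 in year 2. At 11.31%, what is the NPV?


Formula: NPV = C0 + C1/(1+r) + C2/(1+r)^2
Discount C1: $943.00 / (1 + 0.1131) = $847.18
Discount C2: $1,141.00 / (1 + 0.1131)^2 = $920.91
NPV = -$7,950.00 + $847.18 + $920.91 = -$6,181.91

-$6,181.91


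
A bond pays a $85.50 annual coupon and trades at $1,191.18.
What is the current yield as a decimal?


Formula: Current yield = annual coupon / price
Substituting: CY = $85.50 / $1,191.18
CY = 0.071778

0.071778


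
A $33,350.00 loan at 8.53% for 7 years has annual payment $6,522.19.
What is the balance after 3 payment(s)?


Formula: Balance = PV*(1+r)^k - PMT*((1+r)^k - 1)/r
Growth: (1 + 0.0853)^3 = 1.278349
Accumulated factor: ((1+r)^k - 1)/r = 3.263176
Balance = $33,350.00 * 1.278349 - $6,522.19 * 3.263176
Balance = $21,349.88

$21,349.88


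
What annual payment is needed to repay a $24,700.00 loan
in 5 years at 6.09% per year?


Formula: PMT = PV * r / (1 - (1+r)^(-n))
Denominator: 1 - (1 + 0.0609)^(-5) = 0.255906
Numerator: $24,700.00 * 0.0609 = 1504.23
PMT = 1504.23 / 0.255906 = $5,878.05

$5,878.05


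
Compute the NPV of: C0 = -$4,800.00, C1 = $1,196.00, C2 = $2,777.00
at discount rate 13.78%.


Formula: NPV = C0 + C1/(1+r) + C2/(1+r)^2
Discount C1: $1,196.00 / (1 + 0.1378) = $1,051.15
Discount C2: $2,777.00 / (1 + 0.1378)^2 = $2,145.08
NPV = -$4,800.00 + $1,051.15 + $2,145.08 = -$1,603.77

-$1,603.77


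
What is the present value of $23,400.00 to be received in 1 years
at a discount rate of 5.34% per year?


Formula: PV = FV / (1 + r)^n
Substituting: PV = $23,400.00 / (1 + 0.0534)^1
Discount factor: (1.0534)^1 = 1.0534
PV = $23,400.00 / 1.0534 = $22,213.78

$22,213.78


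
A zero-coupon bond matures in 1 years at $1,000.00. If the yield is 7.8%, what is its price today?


Formula: Price = FV / (1 + r)^n
Substituting: Price = $1,000.00 / (1 + 0.078)^1
Discount factor: (1.078)^1 = 1.078
Price = $1,000.00 / 1.078 = $927.64

$927.64


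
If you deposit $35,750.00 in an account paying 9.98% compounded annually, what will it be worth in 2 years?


Formula: FV = P * (1 + r)^n
Substituting: FV = $35,750.00 * (1 + 0.0998)^2
Growth factor: (1.0998)^2 = 1.20956
FV = $35,750.00 * 1.20956 = $43,241.77

$43,241.77


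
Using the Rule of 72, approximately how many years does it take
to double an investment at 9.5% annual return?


Formula: Years ≈ 72 / r
Substituting: Years ≈ 72 / 9.5
Years ≈ 7.6

7.6 years


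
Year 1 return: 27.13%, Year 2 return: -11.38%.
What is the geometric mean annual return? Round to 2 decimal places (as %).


Formula: Geometric mean = ((1+r1)*(1+r2))^(1/2) - 1
Product: (1 + 0.2713) * (1 + -0.1138) = 1.2713 * 0.8862 = 1.126626
Square root: 1.126626^0.5 = 1.061426
Geometric mean = 1.061426 - 1 = 0.061426
As percentage: 6.14%

6.14%


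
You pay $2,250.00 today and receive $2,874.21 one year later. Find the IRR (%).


Formula: IRR = C1/C0 - 1
Substituting: IRR = $2,874.21 / $2,250.00 - 1
Ratio: 1.277427 - 1 = 0.277427
IRR = 27.7427%

27.7427%


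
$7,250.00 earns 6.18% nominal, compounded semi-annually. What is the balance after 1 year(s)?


Formula: FV = P * (1 + r/m)^(m*t)
Period rate: r/m = 0.0618 / 2 = 0.0309
Total periods: m*t = 2 * 1 = 2
Growth factor: (1 + 0.0309)^2 = 1.062755
FV = $7,250.00 * 1.062755 = $7,704.97

$7,704.97


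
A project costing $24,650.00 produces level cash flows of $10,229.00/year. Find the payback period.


Formula: Payback = investment / annual cash flow
Substituting: Payback = $24,650.00 / $10,229.00
Payback = 2.4098 years

2.4098 years


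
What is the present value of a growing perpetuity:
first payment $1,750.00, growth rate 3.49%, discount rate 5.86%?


Formula: PV = C / (r - g)
Spread: r - g = 0.0586 - 0.0349 = 0.0237
Substituting: PV = $1,750.00 / 0.0237
PV = $73,839.66

$73,839.66


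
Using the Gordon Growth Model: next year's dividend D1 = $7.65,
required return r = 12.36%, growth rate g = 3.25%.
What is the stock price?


Formula: P = D1 / (r - g)
Spread: r - g = 0.1236 - 0.0325 = 0.0911
Substituting: P = $7.65 / 0.0911
P = $83.97

$83.97


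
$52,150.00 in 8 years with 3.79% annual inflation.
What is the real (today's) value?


Formula: Real value = nominal / (1 + inflation)^years
Price level: (1 + 0.0379)^8 = 1.346617
Real value = $52,150.00 / 1.346617 = $38,726.68

$38,726.68


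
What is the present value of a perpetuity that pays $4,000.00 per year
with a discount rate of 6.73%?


Formula: PV = C / r
Substituting: PV = $4,000.00 / 0.0673
PV = $59,435.36

$59,435.36


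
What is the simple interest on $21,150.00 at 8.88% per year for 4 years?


Formula: I = P * r * t
Substituting: I = $21,150.00 * 0.0888 * 4
Step: I = $21,150.00 * 0.3552
I = $7,512.48

$7,512.48


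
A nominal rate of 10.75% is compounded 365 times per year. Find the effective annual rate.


Formula: EAR = (1 + r/m)^m - 1
Period rate: r/m = 0.1075 / 365 = 0.000295
Compounding: (1 + 0.000295)^365 = 1.113473
EAR = 1.113473 - 1 = 0.113473

0.113473


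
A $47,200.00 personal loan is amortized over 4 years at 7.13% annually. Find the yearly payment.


Formula: PMT = PV * r / (1 - (1+r)^(-n))
Denominator: 1 - (1 + 0.0713)^(-4) = 0.240801
Numerator: $47,200.00 * 0.0713 = 3365.36
PMT = 3365.36 / 0.240801 = $13,975.68

$13,975.68


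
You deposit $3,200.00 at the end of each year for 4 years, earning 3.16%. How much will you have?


Formula: FV = PMT * ((1+r)^n - 1) / r
Growth factor: (1 + 0.0316)^4 = 1.132519
Numerator: 1.132519 - 1 = 0.132519
FV = $3,200.00 * 0.132519 / 0.0316 = $13,419.60

$13,419.60


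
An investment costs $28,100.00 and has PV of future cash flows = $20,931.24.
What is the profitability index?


Formula: PI = PV(cash flows) / initial investment
Substituting: PI = $20,931.24 / $28,100.00
PI = 0.7449

0.7449


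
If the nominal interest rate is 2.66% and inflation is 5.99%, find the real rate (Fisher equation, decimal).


Formula: (1 + r_real) = (1 + r_nom) / (1 + inflation)
Substituting: (1 + r_real) = 1.0266 / 1.0599
(1 + r_real) = 0.968582
r_real = 0.968582 - 1 = -0.031418

-0.031418


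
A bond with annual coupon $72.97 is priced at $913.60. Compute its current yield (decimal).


Formula: Current yield = annual coupon / price
Substituting: CY = $72.97 / $913.60
CY = 0.079871

0.079871


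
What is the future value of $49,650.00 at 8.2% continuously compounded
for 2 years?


Formula: FV = P * e^(r*t)
Exponent: r*t = 0.082 * 2 = 0.164
e^(0.164) = 1.178214
FV = $49,650.00 * 1.178214 = $58,498.34

$58,498.34


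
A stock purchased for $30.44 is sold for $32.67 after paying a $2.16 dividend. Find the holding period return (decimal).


Formula: HPR = (P1 - P0 + D) / P0
Gain: $32.67 - $30.44 + $2.16 = $4.39
HPR = $4.39 / $30.44 = 0.1442

0.1442


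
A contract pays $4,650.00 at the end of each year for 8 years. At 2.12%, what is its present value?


Formula: PV = PMT * (1 - (1+r)^(-n)) / r
Discount factor: (1 + 0.0212)^(-8) = 0.8455
Bracket: 1 - 0.8455 = 0.1545
PV = $4,650.00 * 0.1545 / 0.0212 = $33,888.00

$33,888.00


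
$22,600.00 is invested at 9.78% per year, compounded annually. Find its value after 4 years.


Formula: FV = P * (1 + r)^n
Substituting: FV = $22,600.00 * (1 + 0.0978)^4
Growth factor: (1.0978)^4 = 1.452422
FV = $22,600.00 * 1.452422 = $32,824.74

$32,824.74


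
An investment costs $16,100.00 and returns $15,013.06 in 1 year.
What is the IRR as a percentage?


Formula: IRR = C1/C0 - 1
Substituting: IRR = $15,013.06 / $16,100.00 - 1
Ratio: 0.932488 - 1 = -0.067512
IRR = -6.7512%

-6.7512%


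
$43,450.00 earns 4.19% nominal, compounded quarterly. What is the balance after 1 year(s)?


Formula: FV = P * (1 + r/m)^(m*t)
Period rate: r/m = 0.0419 / 4 = 0.010475
Total periods: m*t = 4 * 1 = 4
Growth factor: (1 + 0.010475)^4 = 1.042563
FV = $43,450.00 * 1.042563 = $45,299.36

$45,299.36


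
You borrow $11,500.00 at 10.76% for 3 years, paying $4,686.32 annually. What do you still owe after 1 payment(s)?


Formula: Balance = PV*(1+r)^k - PMT*((1+r)^k - 1)/r
Growth: (1 + 0.1076)^1 = 1.1076
Accumulated factor: ((1+r)^k - 1)/r = 1.0
Balance = $11,500.00 * 1.1076 - $4,686.32 * 1.0
Balance = $8,051.08

$8,051.08


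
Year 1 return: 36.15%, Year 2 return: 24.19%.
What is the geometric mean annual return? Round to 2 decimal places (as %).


Formula: Geometric mean = ((1+r1)*(1+r2))^(1/2) - 1
Product: (1 + 0.3615) * (1 + 0.2419) = 1.3615 * 1.2419 = 1.690847
Square root: 1.690847^0.5 = 1.300326
Geometric mean = 1.300326 - 1 = 0.300326
As percentage: 30.03%

30.03%


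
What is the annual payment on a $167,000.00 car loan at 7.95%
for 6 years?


Formula: PMT = PV * r / (1 - (1+r)^(-n))
Denominator: 1 - (1 + 0.0795)^(-6) = 0.368077
Numerator: $167,000.00 * 0.0795 = 13276.5
PMT = 13276.5 / 0.368077 = $36,069.89

$36,069.89


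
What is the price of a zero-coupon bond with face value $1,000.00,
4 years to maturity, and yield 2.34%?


Formula: Price = FV / (1 + r)^n
Substituting: Price = $1,000.00 / (1 + 0.0234)^4
Discount factor: (1.0234)^4 = 1.096937
Price = $1,000.00 / 1.096937 = $911.63

$911.63


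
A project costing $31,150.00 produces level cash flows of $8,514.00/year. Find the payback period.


Formula: Payback = investment / annual cash flow
Substituting: Payback = $31,150.00 / $8,514.00
Payback = 3.6587 years

3.6587 years


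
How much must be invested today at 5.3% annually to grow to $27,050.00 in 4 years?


Formula: PV = FV / (1 + r)^n
Substituting: PV = $27,050.00 / (1 + 0.053)^4
Discount factor: (1.053)^4 = 1.229457
PV = $27,050.00 / 1.229457 = $22,001.58

$22,001.58


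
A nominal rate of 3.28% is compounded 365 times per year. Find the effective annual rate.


Formula: EAR = (1 + r/m)^m - 1
Period rate: r/m = 0.0328 / 365 = 9e-05
Compounding: (1 + 9e-05)^365 = 1.033342
EAR = 1.033342 - 1 = 0.033342

0.033342


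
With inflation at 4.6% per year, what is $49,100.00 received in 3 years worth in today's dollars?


Formula: Real value = nominal / (1 + inflation)^years
Price level: (1 + 0.046)^3 = 1.144445
Real value = $49,100.00 / 1.144445 = $42,902.88

$42,902.88
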